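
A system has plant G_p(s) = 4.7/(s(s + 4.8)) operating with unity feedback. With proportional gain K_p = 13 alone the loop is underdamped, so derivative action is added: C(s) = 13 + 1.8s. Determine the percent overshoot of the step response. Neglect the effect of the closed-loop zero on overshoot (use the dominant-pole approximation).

0.653%

Forward path: (13 + 1.8s)·4.7/(s(s+4.8)). The closed-loop characteristic equation is s² + (4.8 + 4.7·1.8)s + 4.7·13 = 0.
That is s² + 13.26s + 61.1 = 0, so ω_n = 7.817 rad/s and ζ = 13.26/(2·7.817) = 0.8482.
%OS = 100·exp(−πζ/√(1−ζ²)) = 0.653%.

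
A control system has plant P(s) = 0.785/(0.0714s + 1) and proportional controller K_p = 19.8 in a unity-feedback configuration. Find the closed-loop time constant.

Closed loop: T(s) = K_p·P/(1+K_p·P) = 15.54/(0.0714s + 1 + 15.54), with pole at s = −(1 + 15.54)/0.0714 = −231.7.
Closed-loop time constant τ = 1/231.7 = 0.00432 s.

τ = 0.00432 s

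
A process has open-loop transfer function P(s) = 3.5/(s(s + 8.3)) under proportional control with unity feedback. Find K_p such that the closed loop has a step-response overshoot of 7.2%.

From %OS = 100·exp(−πζ/√(1−ζ²)) = 7.2%, ζ = −ln(0.072)/√(π²+ln²(0.072)) = 0.6421.
Characteristic equation s² + 8.3s + 3.5K_p = 0 gives ζ = 8.3/(2√(3.5K_p)).
Setting ζ = 0.6421: √(3.5K_p) = 8.3/(2·0.6421) = 6.463, so K_p = 41.78/3.5 = 11.9.

K_p = 11.9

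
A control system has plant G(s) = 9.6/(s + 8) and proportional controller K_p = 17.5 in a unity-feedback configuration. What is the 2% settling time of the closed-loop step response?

Closed-loop transfer function: T(s) = K_p·G(s)/(1 + K_p·G(s)) = 168/(s + 8 + 168) = 168/(s + 176).
Time constant τ = 1/176 = 0.005682 s, so the 2% settling time is about 4τ = 0.0227 s.

T_s ≈ 0.0227 s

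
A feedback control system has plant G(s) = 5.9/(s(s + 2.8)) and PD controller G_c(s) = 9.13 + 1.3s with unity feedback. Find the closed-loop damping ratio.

Forward path: (9.13 + 1.3s)·5.9/(s(s+2.8)). The closed-loop characteristic equation is s² + (2.8 + 5.9·1.3)s + 5.9·9.13 = 0.
That is s² + 10.47s + 53.87 = 0, so ω_n = 7.339 rad/s and ζ = 10.47/(2·7.339) = 0.7133.

ζ = 0.713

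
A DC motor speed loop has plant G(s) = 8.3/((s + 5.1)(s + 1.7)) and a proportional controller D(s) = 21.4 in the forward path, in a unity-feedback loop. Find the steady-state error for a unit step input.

The loop is type 0. Static position error constant K_pos = D(0)·G(0) = 21.4·0.9573 = 20.49.
Steady-state error to a unit step: e_ss = 1/(1+K_pos) = 1/21.49 = 0.0465.

0.0465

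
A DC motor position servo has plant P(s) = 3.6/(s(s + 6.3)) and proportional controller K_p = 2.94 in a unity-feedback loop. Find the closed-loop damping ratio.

1 + K_p·P(s) = 0 gives s² + 6.3s + 10.58 = 0.
Matching s² + 2ζω_n s + ω_n²: ω_n = √10.58 = 3.253 rad/s and 2ζω_n = 6.3, so ζ = 6.3/(2·3.253) = 0.968.

ζ = 0.968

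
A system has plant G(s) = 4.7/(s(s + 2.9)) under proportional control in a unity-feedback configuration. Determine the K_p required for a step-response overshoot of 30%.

From %OS = 100·exp(−πζ/√(1−ζ²)) = 30%, ζ = −ln(0.3)/√(π²+ln²(0.3)) = 0.3579.
Characteristic equation s² + 2.9s + 4.7K_p = 0 gives ζ = 2.9/(2√(4.7K_p)).
Setting ζ = 0.3579: √(4.7K_p) = 2.9/(2·0.3579) = 4.052, so K_p = 16.42/4.7 = 3.49.

K_p = 3.49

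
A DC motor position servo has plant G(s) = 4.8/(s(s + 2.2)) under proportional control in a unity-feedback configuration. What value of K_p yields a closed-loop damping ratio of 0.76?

Closed-loop characteristic equation: s² + 2.2s + K_p·4.8 = 0.
So ω_n = √(4.8K_p) and 2ζω_n = 2.2, giving ζ = 2.2/(2√(4.8K_p)).
Setting ζ = 0.76: √(4.8K_p) = 2.2/(2·0.76) = 1.447, so K_p = 2.095/4.8 = 0.436.

K_p = 0.436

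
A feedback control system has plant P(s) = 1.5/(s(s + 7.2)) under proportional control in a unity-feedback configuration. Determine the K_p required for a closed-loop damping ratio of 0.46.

K_p = 40.8

Closed-loop characteristic equation: s² + 7.2s + K_p·1.5 = 0.
So ω_n = √(1.5K_p) and 2ζω_n = 7.2, giving ζ = 7.2/(2√(1.5K_p)).
Setting ζ = 0.46: √(1.5K_p) = 7.2/(2·0.46) = 7.826, so K_p = 61.25/1.5 = 40.8.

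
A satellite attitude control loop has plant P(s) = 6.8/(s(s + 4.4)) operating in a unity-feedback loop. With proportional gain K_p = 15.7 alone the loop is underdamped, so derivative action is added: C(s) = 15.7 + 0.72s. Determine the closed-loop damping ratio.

Forward path: (15.7 + 0.72s)·6.8/(s(s+4.4)). The closed-loop characteristic equation is s² + (4.4 + 6.8·0.72)s + 6.8·15.7 = 0.
That is s² + 9.296s + 106.8 = 0, so ω_n = 10.33 rad/s and ζ = 9.296/(2·10.33) = 0.4498.

ζ = 0.45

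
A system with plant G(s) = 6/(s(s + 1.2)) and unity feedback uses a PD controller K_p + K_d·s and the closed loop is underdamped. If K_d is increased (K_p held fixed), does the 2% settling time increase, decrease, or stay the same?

Characteristic equation s² + (1.2 + 6K_d)s + 6K_p = 0: raising K_d increases ζω_n = (1.2+6K_d)/2 while the loop stays underdamped, so T_s ≈ 4/(ζω_n) decreases.

decrease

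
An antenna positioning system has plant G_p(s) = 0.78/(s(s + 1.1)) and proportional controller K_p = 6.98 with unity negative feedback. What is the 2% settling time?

T_s ≈ 7.27 s

From 1 + K_pG_p(s) = 0: s² + 1.1s + 5.444 = 0 ⇒ ω_n = 2.333, ζ = 0.2357.
2% settling time T_s ≈ 4/(ζω_n) = 4/0.55 = 7.27 s.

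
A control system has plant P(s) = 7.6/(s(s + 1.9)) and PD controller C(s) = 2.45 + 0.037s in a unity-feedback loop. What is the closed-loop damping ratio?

Forward path: (2.45 + 0.037s)·7.6/(s(s+1.9)). The closed-loop characteristic equation is s² + (1.9 + 7.6·0.037)s + 7.6·2.45 = 0.
That is s² + 2.181s + 18.62 = 0, so ω_n = 4.315 rad/s and ζ = 2.181/(2·4.315) = 0.2527.

ζ = 0.253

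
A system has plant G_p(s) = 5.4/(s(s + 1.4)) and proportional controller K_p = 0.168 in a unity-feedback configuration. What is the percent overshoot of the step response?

From 1 + K_pG_p(s) = 0: s² + 1.4s + 0.9072 = 0 ⇒ ω_n = 0.9525, ζ = 0.7349.
%OS = 100·exp(−πζ/√(1−ζ²)) = 100·exp(−π·0.7349/√0.4599) = 3.32%.

3.32%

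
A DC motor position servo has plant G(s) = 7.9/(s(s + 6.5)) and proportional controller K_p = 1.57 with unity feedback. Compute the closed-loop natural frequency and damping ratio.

The closed-loop denominator is s(s+6.5) + 1.57·7.9 = s² + 6.5s + 12.4.
Matching s² + 2ζω_n s + ω_n²: ω_n = √12.4 = 3.522 rad/s and 2ζω_n = 6.5, so ζ = 6.5/(2·3.522) = 0.923.

ω_n = 3.52 rad/s, ζ = 0.923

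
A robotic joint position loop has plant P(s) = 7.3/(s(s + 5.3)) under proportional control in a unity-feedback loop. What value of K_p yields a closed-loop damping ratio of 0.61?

Closed-loop characteristic equation: s² + 5.3s + K_p·7.3 = 0.
So ω_n = √(7.3K_p) and 2ζω_n = 5.3, giving ζ = 5.3/(2√(7.3K_p)).
Setting ζ = 0.61: √(7.3K_p) = 5.3/(2·0.61) = 4.344, so K_p = 18.87/7.3 = 2.59.

K_p = 2.59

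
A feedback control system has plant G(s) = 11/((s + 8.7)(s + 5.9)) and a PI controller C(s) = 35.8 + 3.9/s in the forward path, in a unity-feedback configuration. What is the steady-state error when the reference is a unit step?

0

The open loop C(s)G(s) has a pole at the origin (type 1), so the static position error constant is infinite and e_ss = 1/(1+∞) = 0.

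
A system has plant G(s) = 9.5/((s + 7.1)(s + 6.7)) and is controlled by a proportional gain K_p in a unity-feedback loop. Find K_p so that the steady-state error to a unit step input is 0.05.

K_p = 95.1

For a type-0 loop with proportional control, e_ss = 1/(1 + K_p·G(0)).
G(0) = 0.1997. Require 1/(1 + K_p·0.1997) = 0.05, so 1 + 0.1997·K_p = 20.
K_p = (20 − 1)/0.1997 = 95.1.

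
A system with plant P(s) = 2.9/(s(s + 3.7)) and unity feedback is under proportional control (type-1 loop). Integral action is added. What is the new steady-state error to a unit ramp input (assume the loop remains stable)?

0

The integrator raises the loop to type 2, so K_v → ∞ and e_ss to a ramp is zero.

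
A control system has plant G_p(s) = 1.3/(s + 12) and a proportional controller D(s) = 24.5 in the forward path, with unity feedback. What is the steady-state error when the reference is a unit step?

0.274

The loop is type 0. Static position error constant K_pos = D(0)·G_p(0) = 24.5·0.1083 = 2.654.
Steady-state error to a unit step: e_ss = 1/(1+K_pos) = 1/3.654 = 0.274.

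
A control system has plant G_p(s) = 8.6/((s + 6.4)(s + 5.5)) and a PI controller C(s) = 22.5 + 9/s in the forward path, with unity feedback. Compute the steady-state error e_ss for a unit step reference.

The open loop C(s)G_p(s) has a pole at the origin (type 1), so the static position error constant is infinite and e_ss = 1/(1+∞) = 0.

0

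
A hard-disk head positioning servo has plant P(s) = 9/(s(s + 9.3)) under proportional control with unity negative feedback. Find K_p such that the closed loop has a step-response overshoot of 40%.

From %OS = 100·exp(−πζ/√(1−ζ²)) = 40%, ζ = −ln(0.4)/√(π²+ln²(0.4)) = 0.28.
Characteristic equation s² + 9.3s + 9K_p = 0 gives ζ = 9.3/(2√(9K_p)).
Setting ζ = 0.28: √(9K_p) = 9.3/(2·0.28) = 16.61, so K_p = 275.8/9 = 30.6.

K_p = 30.6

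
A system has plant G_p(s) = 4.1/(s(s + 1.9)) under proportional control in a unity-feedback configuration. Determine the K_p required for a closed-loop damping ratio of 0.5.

K_p = 0.88

Closed-loop characteristic equation: s² + 1.9s + K_p·4.1 = 0.
So ω_n = √(4.1K_p) and 2ζω_n = 1.9, giving ζ = 1.9/(2√(4.1K_p)).
Setting ζ = 0.5: √(4.1K_p) = 1.9/(2·0.5) = 1.9, so K_p = 3.61/4.1 = 0.88.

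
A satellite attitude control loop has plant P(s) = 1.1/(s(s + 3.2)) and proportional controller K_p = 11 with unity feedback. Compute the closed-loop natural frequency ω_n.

ω_n = 3.48 rad/s

The closed-loop denominator is s(s+3.2) + 11·1.1 = s² + 3.2s + 12.1.
So ω_n² = 12.1 ⇒ ω_n = 3.479 rad/s, and ζ = 3.2/(2ω_n) = 0.46.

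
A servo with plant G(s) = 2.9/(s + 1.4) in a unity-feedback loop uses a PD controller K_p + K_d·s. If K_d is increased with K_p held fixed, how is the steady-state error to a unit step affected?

unchanged

K_d affects only the transient (the s-coefficient); the DC loop gain, and hence e_ss, depends only on K_p.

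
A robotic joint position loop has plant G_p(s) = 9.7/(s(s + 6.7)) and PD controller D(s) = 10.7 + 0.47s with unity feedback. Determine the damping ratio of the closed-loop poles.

ζ = 0.553

Forward path: (10.7 + 0.47s)·9.7/(s(s+6.7)). The closed-loop characteristic equation is s² + (6.7 + 9.7·0.47)s + 9.7·10.7 = 0.
That is s² + 11.26s + 103.8 = 0, so ω_n = 10.19 rad/s and ζ = 11.26/(2·10.19) = 0.5526.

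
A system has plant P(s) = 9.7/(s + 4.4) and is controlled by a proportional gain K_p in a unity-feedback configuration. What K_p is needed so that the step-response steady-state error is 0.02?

K_p = 22.2

For a type-0 loop with proportional control, e_ss = 1/(1 + K_p·P(0)).
P(0) = 2.205. Require 1/(1 + K_p·2.205) = 0.02, so 1 + 2.205·K_p = 50.
K_p = (50 − 1)/2.205 = 22.2.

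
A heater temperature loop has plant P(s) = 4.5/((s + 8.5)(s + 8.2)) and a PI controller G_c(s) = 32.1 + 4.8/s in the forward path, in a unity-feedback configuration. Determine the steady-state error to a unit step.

The open loop G_c(s)P(s) has a pole at the origin (type 1), so the static position error constant is infinite and e_ss = 1/(1+∞) = 0.

0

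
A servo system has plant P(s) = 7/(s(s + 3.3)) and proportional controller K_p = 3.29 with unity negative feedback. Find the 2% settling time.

T_s ≈ 2.42 s

Closed-loop characteristic equation: s² + 3.3s + 23.03 = 0, so ω_n = 4.799 rad/s and ζ = 3.3/(2·4.799) = 0.3438.
2% settling time T_s ≈ 4/(ζω_n) = 4/1.65 = 2.42 s.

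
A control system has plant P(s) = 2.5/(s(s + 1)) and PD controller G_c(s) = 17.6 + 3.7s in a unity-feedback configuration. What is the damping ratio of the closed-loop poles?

ζ = 0.773

Forward path: (17.6 + 3.7s)·2.5/(s(s+1)). The closed-loop characteristic equation is s² + (1 + 2.5·3.7)s + 2.5·17.6 = 0.
That is s² + 10.25s + 44 = 0, so ω_n = 6.633 rad/s and ζ = 10.25/(2·6.633) = 0.7726.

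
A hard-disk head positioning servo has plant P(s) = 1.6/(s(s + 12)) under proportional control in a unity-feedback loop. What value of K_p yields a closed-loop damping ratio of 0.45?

K_p = 111

Closed-loop characteristic equation: s² + 12s + K_p·1.6 = 0.
So ω_n = √(1.6K_p) and 2ζω_n = 12, giving ζ = 12/(2√(1.6K_p)).
Setting ζ = 0.45: √(1.6K_p) = 12/(2·0.45) = 13.33, so K_p = 177.8/1.6 = 111.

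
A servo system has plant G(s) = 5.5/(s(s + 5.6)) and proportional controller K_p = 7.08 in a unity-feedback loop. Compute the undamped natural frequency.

ω_n = 6.24 rad/s

The closed-loop denominator is s(s+5.6) + 7.08·5.5 = s² + 5.6s + 38.94.
So ω_n² = 38.94 ⇒ ω_n = 6.24 rad/s, and ζ = 5.6/(2ω_n) = 0.449.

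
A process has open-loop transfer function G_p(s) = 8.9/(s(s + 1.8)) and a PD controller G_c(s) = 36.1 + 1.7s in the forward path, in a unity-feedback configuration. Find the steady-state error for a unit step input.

0

The open loop G_c(s)G_p(s) has a pole at the origin (type 1), so the static position error constant is infinite and e_ss = 1/(1+∞) = 0.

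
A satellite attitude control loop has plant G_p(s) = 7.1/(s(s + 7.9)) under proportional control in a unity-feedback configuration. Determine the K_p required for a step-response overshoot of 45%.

From %OS = 100·exp(−πζ/√(1−ζ²)) = 45%, ζ = −ln(0.45)/√(π²+ln²(0.45)) = 0.2463.
Characteristic equation s² + 7.9s + 7.1K_p = 0 gives ζ = 7.9/(2√(7.1K_p)).
Setting ζ = 0.2463: √(7.1K_p) = 7.9/(2·0.2463) = 16.03, so K_p = 257.1/7.1 = 36.2.

K_p = 36.2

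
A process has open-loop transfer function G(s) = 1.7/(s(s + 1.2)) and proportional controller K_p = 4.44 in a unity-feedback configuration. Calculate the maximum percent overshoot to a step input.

49.5%

The closed-loop denominator s² + 1.2s + 7.548 gives ω_n = √7.548 = 2.747 and ζ = 1.2/(2ω_n) = 0.2184.
%OS = 100·exp(−πζ/√(1−ζ²)) = 100·exp(−π·0.2184/√0.9523) = 49.5%.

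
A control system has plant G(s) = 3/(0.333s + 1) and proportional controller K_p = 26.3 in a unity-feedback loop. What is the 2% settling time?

T_s ≈ 0.0167 s

Closed loop: T(s) = K_p·G/(1+K_p·G) = 78.9/(0.333s + 1 + 78.9), with pole at s = −(1 + 78.9)/0.333 = −239.9.
τ = 1/239.9 = 0.004168 s, so 2% settling time ≈ 4τ = 0.0167 s.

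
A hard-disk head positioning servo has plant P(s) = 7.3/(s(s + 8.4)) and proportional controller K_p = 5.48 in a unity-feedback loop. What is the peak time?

From 1 + K_pP(s) = 0: s² + 8.4s + 40 = 0 ⇒ ω_n = 6.325, ζ = 0.664.
Damped frequency ω_d = ω_n√(1−ζ²) = 4.729 rad/s, so peak time T_p = π/ω_d = 0.664 s.

T_p = 0.664 s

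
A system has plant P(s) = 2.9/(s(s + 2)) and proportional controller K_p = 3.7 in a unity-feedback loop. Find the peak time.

T_p = 1.01 s

Closed-loop characteristic equation: s² + 2s + 10.73 = 0, so ω_n = 3.276 rad/s and ζ = 2/(2·3.276) = 0.3053.
Damped frequency ω_d = ω_n√(1−ζ²) = 3.119 rad/s, so peak time T_p = π/ω_d = 1.01 s.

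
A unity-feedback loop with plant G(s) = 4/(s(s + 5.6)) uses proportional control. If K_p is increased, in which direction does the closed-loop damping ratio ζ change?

ζ = 5.6/(2√(4K_p)); increasing K_p raises the denominator, so ζ falls.

decrease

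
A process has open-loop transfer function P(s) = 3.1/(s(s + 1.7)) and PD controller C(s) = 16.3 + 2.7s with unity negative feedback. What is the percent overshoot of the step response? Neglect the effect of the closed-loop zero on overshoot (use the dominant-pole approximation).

Forward path: (16.3 + 2.7s)·3.1/(s(s+1.7)). The closed-loop characteristic equation is s² + (1.7 + 3.1·2.7)s + 3.1·16.3 = 0.
That is s² + 10.07s + 50.53 = 0, so ω_n = 7.108 rad/s and ζ = 10.07/(2·7.108) = 0.7083.
%OS = 100·exp(−πζ/√(1−ζ²)) = 4.28%.

4.28%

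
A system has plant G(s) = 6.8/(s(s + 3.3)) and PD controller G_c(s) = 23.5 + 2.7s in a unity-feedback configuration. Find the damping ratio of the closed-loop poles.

ζ = 0.857

Forward path: (23.5 + 2.7s)·6.8/(s(s+3.3)). The closed-loop characteristic equation is s² + (3.3 + 6.8·2.7)s + 6.8·23.5 = 0.
That is s² + 21.66s + 159.8 = 0, so ω_n = 12.64 rad/s and ζ = 21.66/(2·12.64) = 0.8567.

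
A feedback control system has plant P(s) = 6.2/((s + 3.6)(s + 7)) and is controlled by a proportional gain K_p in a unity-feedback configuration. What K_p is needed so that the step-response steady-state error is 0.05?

Steady-state error for a unit step on this type-0 loop is 1/(1 + K_p·P(0)).
P(0) = 0.246. Require 1/(1 + K_p·0.246) = 0.05, so 1 + 0.246·K_p = 20.
K_p = (20 − 1)/0.246 = 77.2.

K_p = 77.2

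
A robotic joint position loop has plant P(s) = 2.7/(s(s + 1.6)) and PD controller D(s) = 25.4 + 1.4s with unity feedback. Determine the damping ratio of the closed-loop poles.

Forward path: (25.4 + 1.4s)·2.7/(s(s+1.6)). The closed-loop characteristic equation is s² + (1.6 + 2.7·1.4)s + 2.7·25.4 = 0.
That is s² + 5.38s + 68.58 = 0, so ω_n = 8.281 rad/s and ζ = 5.38/(2·8.281) = 0.3248.

ζ = 0.325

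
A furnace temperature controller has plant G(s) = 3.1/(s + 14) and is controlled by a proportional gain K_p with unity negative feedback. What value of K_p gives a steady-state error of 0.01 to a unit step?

The loop is type 0, so e_ss(step) = 1/(1 + K_pos) with K_pos = K_p·G(0).
G(0) = 0.2214. Require 1/(1 + K_p·0.2214) = 0.01, so 1 + 0.2214·K_p = 100.
K_p = (100 − 1)/0.2214 = 447.

K_p = 447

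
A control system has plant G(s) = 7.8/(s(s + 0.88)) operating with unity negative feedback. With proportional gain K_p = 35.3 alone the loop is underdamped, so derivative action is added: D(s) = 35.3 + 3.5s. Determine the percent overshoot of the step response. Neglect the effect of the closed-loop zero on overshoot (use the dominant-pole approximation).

Forward path: (35.3 + 3.5s)·7.8/(s(s+0.88)). The closed-loop characteristic equation is s² + (0.88 + 7.8·3.5)s + 7.8·35.3 = 0.
That is s² + 28.18s + 275.3 = 0, so ω_n = 16.59 rad/s and ζ = 28.18/(2·16.59) = 0.8491.
%OS = 100·exp(−πζ/√(1−ζ²)) = 0.641%.

0.641%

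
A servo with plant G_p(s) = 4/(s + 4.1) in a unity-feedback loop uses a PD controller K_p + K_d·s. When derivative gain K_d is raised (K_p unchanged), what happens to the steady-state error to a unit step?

At s = 0 the derivative term contributes nothing: C(0) = K_p regardless of K_d, so K_pos = K_p·G_p(0) and e_ss are unchanged.

unchanged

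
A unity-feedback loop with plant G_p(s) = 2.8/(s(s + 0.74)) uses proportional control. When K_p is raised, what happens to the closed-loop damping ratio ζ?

decrease

ζ = 0.74/(2√(2.8K_p)); increasing K_p raises the denominator, so ζ falls.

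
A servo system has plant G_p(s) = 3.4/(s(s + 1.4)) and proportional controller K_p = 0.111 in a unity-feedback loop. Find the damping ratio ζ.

ζ = 1.14

1 + K_p·G_p(s) = 0 gives s² + 1.4s + 0.3774 = 0.
So ω_n² = 0.3774 ⇒ ω_n = 0.6143 rad/s, and ζ = 1.4/(2ω_n) = 1.14.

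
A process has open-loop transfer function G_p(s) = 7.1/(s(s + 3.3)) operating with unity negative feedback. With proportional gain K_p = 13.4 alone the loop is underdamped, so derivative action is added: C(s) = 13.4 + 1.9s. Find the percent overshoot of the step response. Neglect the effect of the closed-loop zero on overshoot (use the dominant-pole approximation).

0.494%

Forward path: (13.4 + 1.9s)·7.1/(s(s+3.3)). The closed-loop characteristic equation is s² + (3.3 + 7.1·1.9)s + 7.1·13.4 = 0.
That is s² + 16.79s + 95.14 = 0, so ω_n = 9.754 rad/s and ζ = 16.79/(2·9.754) = 0.8607.
%OS = 100·exp(−πζ/√(1−ζ²)) = 0.494%.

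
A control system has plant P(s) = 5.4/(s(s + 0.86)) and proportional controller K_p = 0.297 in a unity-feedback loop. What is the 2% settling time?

The closed-loop denominator s² + 0.86s + 1.604 gives ω_n = √1.604 = 1.266 and ζ = 0.86/(2ω_n) = 0.3395.
2% settling time T_s ≈ 4/(ζω_n) = 4/0.43 = 9.3 s.

T_s ≈ 9.3 s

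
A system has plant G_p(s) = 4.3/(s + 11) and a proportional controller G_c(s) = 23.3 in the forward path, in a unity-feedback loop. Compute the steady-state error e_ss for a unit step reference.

0.0989

The loop is type 0. Static position error constant K_pos = G_c(0)·G_p(0) = 23.3·0.3909 = 9.108.
Steady-state error to a unit step: e_ss = 1/(1+K_pos) = 1/10.11 = 0.0989.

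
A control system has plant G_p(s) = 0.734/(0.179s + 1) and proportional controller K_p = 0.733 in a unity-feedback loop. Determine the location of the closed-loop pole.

s = -8.592

Closed loop: T(s) = K_p·G_p/(1+K_p·G_p) = 0.538/(0.179s + 1 + 0.538), with pole at s = −(1 + 0.538)/0.179 = −8.592.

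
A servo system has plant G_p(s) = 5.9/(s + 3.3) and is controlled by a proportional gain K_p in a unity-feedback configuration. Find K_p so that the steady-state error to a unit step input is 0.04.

For a type-0 loop with proportional control, e_ss = 1/(1 + K_p·G_p(0)).
G_p(0) = 1.788. Require 1/(1 + K_p·1.788) = 0.04, so 1 + 1.788·K_p = 25.
K_p = (25 − 1)/1.788 = 13.4.

K_p = 13.4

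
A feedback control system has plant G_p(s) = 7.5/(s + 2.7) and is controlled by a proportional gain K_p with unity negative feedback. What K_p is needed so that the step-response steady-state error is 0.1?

The loop is type 0, so e_ss(step) = 1/(1 + K_pos) with K_pos = K_p·G_p(0).
G_p(0) = 2.778. Require 1/(1 + K_p·2.778) = 0.1, so 1 + 2.778·K_p = 10.
K_p = (10 − 1)/2.778 = 3.24.

K_p = 3.24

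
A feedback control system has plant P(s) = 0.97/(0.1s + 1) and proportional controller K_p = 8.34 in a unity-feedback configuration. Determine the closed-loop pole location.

Closed loop: T(s) = K_p·P/(1+K_p·P) = 8.09/(0.1s + 1 + 8.09), with pole at s = −(1 + 8.09)/0.1 = −90.9.

s = -90.9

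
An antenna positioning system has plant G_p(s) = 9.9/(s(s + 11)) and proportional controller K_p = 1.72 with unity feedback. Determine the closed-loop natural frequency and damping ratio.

ω_n = 4.13 rad/s, ζ = 1.33

The closed-loop denominator is s(s+11) + 1.72·9.9 = s² + 11s + 17.03.
Matching s² + 2ζω_n s + ω_n²: ω_n = √17.03 = 4.126 rad/s and 2ζω_n = 11, so ζ = 11/(2·4.126) = 1.33.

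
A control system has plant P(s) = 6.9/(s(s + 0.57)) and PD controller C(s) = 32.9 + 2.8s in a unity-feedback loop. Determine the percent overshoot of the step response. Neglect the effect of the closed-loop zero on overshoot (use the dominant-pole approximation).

6.33%

Forward path: (32.9 + 2.8s)·6.9/(s(s+0.57)). The closed-loop characteristic equation is s² + (0.57 + 6.9·2.8)s + 6.9·32.9 = 0.
That is s² + 19.89s + 227 = 0, so ω_n = 15.07 rad/s and ζ = 19.89/(2·15.07) = 0.6601.
%OS = 100·exp(−πζ/√(1−ζ²)) = 6.33%.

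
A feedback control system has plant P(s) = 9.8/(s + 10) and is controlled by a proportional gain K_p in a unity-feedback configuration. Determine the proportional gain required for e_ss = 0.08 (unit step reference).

K_p = 11.7

The loop is type 0, so e_ss(step) = 1/(1 + K_pos) with K_pos = K_p·P(0).
P(0) = 0.98. Require 1/(1 + K_p·0.98) = 0.08, so 1 + 0.98·K_p = 12.5.
K_p = (12.5 − 1)/0.98 = 11.7.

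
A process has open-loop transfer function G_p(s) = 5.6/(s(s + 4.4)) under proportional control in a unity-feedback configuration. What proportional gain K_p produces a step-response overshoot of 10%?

K_p = 2.47

From %OS = 100·exp(−πζ/√(1−ζ²)) = 10%, ζ = −ln(0.1)/√(π²+ln²(0.1)) = 0.5912.
Characteristic equation s² + 4.4s + 5.6K_p = 0 gives ζ = 4.4/(2√(5.6K_p)).
Setting ζ = 0.5912: √(5.6K_p) = 4.4/(2·0.5912) = 3.722, so K_p = 13.85/5.6 = 2.47.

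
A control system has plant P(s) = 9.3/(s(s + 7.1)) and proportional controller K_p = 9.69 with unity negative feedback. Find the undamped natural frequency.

ω_n = 9.49 rad/s

With unity feedback the closed-loop characteristic equation is s² + 7.1s + 9.69·9.3 = s² + 7.1s + 90.12 = 0.
Matching s² + 2ζω_n s + ω_n²: ω_n = √90.12 = 9.493 rad/s and 2ζω_n = 7.1, so ζ = 7.1/(2·9.493) = 0.374.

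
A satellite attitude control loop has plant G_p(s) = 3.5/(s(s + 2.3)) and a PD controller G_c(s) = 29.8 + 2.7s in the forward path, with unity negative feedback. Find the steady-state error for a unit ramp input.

0.0221

The loop has one pole at the origin (type 1). Velocity error constant K_v = lim_{s→0} s·G_c(s)G_p(s) = 29.8·3.5/2.3 = 45.35.
Steady-state error to a unit ramp: e_ss = 1/K_v = 0.0221.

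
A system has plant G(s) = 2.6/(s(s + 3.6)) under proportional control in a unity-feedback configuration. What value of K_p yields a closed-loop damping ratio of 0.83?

K_p = 1.81

Closed-loop characteristic equation: s² + 3.6s + K_p·2.6 = 0.
So ω_n = √(2.6K_p) and 2ζω_n = 3.6, giving ζ = 3.6/(2√(2.6K_p)).
Setting ζ = 0.83: √(2.6K_p) = 3.6/(2·0.83) = 2.169, so K_p = 4.703/2.6 = 1.81.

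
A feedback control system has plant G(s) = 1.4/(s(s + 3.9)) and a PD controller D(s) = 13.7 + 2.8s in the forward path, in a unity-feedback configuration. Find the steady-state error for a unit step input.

The open loop D(s)G(s) has a pole at the origin (type 1), so the static position error constant is infinite and e_ss = 1/(1+∞) = 0.

0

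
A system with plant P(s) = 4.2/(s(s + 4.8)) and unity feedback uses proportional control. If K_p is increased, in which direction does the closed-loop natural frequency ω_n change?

increase

ω_n = √(4.2·K_p), which grows with K_p.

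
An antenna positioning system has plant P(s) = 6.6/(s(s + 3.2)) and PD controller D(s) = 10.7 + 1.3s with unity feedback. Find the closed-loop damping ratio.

ζ = 0.701

Forward path: (10.7 + 1.3s)·6.6/(s(s+3.2)). The closed-loop characteristic equation is s² + (3.2 + 6.6·1.3)s + 6.6·10.7 = 0.
That is s² + 11.78s + 70.62 = 0, so ω_n = 8.404 rad/s and ζ = 11.78/(2·8.404) = 0.7009.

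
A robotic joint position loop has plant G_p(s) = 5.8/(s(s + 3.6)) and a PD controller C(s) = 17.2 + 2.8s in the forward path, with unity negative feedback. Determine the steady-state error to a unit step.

The open loop C(s)G_p(s) has a pole at the origin (type 1), so the static position error constant is infinite and e_ss = 1/(1+∞) = 0.

0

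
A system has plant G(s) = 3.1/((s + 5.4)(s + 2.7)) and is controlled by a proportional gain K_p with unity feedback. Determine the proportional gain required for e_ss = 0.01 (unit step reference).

K_p = 466

The loop is type 0, so e_ss(step) = 1/(1 + K_pos) with K_pos = K_p·G(0).
G(0) = 0.2126. Require 1/(1 + K_p·0.2126) = 0.01, so 1 + 0.2126·K_p = 100.
K_p = (100 − 1)/0.2126 = 466.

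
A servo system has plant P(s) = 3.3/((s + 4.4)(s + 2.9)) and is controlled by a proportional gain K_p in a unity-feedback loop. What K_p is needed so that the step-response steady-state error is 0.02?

K_p = 189

The loop is type 0, so e_ss(step) = 1/(1 + K_pos) with K_pos = K_p·P(0).
P(0) = 0.2586. Require 1/(1 + K_p·0.2586) = 0.02, so 1 + 0.2586·K_p = 50.
K_p = (50 − 1)/0.2586 = 189.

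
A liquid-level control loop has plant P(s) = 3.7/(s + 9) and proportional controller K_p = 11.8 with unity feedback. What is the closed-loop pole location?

s = -52.66

Closed-loop transfer function: T(s) = K_p·P(s)/(1 + K_p·P(s)) = 43.66/(s + 9 + 43.66) = 43.66/(s + 52.66).
The closed-loop pole is at s = −52.66.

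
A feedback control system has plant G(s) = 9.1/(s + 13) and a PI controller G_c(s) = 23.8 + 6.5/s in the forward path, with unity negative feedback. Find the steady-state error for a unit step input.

The open loop G_c(s)G(s) has a pole at the origin (type 1), so the static position error constant is infinite and e_ss = 1/(1+∞) = 0.

0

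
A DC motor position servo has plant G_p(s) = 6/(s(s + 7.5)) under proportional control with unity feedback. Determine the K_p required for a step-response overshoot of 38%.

From %OS = 100·exp(−πζ/√(1−ζ²)) = 38%, ζ = −ln(0.38)/√(π²+ln²(0.38)) = 0.2943.
Characteristic equation s² + 7.5s + 6K_p = 0 gives ζ = 7.5/(2√(6K_p)).
Setting ζ = 0.2943: √(6K_p) = 7.5/(2·0.2943) = 12.74, so K_p = 162.3/6 = 27.1.

K_p = 27.1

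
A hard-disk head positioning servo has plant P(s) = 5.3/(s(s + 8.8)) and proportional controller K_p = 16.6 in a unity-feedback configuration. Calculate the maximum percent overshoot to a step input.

From 1 + K_pP(s) = 0: s² + 8.8s + 87.98 = 0 ⇒ ω_n = 9.38, ζ = 0.4691.
%OS = 100·exp(−πζ/√(1−ζ²)) = 100·exp(−π·0.4691/√0.7799) = 18.8%.

18.8%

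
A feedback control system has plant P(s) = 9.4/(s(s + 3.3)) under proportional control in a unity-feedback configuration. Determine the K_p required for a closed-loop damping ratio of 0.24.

K_p = 5.03

Closed-loop characteristic equation: s² + 3.3s + K_p·9.4 = 0.
So ω_n = √(9.4K_p) and 2ζω_n = 3.3, giving ζ = 3.3/(2√(9.4K_p)).
Setting ζ = 0.24: √(9.4K_p) = 3.3/(2·0.24) = 6.875, so K_p = 47.27/9.4 = 5.03.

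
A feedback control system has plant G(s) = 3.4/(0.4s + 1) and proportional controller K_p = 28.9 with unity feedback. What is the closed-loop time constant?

τ = 0.00403 s

Closed loop: T(s) = K_p·G/(1+K_p·G) = 98.26/(0.4s + 1 + 98.26), with pole at s = −(1 + 98.26)/0.4 = −248.1.
Closed-loop time constant τ = 1/248.1 = 0.00403 s.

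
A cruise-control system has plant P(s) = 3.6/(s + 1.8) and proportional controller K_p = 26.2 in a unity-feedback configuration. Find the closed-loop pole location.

s = -96.12

Closed-loop transfer function: T(s) = K_p·P(s)/(1 + K_p·P(s)) = 94.32/(s + 1.8 + 94.32) = 94.32/(s + 96.12).
The closed-loop pole is at s = −96.12.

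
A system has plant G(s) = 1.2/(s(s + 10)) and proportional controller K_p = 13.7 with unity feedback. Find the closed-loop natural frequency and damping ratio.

1 + K_p·G(s) = 0 gives s² + 10s + 16.44 = 0.
So ω_n² = 16.44 ⇒ ω_n = 4.055 rad/s, and ζ = 10/(2ω_n) = 1.23.

ω_n = 4.05 rad/s, ζ = 1.23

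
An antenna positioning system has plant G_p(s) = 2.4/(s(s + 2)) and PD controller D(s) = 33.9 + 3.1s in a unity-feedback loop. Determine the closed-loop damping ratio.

ζ = 0.523

Forward path: (33.9 + 3.1s)·2.4/(s(s+2)). The closed-loop characteristic equation is s² + (2 + 2.4·3.1)s + 2.4·33.9 = 0.
That is s² + 9.44s + 81.36 = 0, so ω_n = 9.02 rad/s and ζ = 9.44/(2·9.02) = 0.5233.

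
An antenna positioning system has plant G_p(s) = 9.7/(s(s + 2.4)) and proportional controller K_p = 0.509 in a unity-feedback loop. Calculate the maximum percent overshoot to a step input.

13.3%

Closed-loop characteristic equation: s² + 2.4s + 4.937 = 0, so ω_n = 2.222 rad/s and ζ = 2.4/(2·2.222) = 0.5401.
%OS = 100·exp(−πζ/√(1−ζ²)) = 100·exp(−π·0.5401/√0.7083) = 13.3%.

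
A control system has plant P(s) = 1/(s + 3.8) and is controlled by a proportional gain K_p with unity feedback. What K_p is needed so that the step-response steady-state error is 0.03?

Steady-state error for a unit step on this type-0 loop is 1/(1 + K_p·P(0)).
P(0) = 0.2632. Require 1/(1 + K_p·0.2632) = 0.03, so 1 + 0.2632·K_p = 33.33.
K_p = (33.33 − 1)/0.2632 = 123.

K_p = 123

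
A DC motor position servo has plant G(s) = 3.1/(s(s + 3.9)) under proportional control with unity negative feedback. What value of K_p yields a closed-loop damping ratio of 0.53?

Closed-loop characteristic equation: s² + 3.9s + K_p·3.1 = 0.
So ω_n = √(3.1K_p) and 2ζω_n = 3.9, giving ζ = 3.9/(2√(3.1K_p)).
Setting ζ = 0.53: √(3.1K_p) = 3.9/(2·0.53) = 3.679, so K_p = 13.54/3.1 = 4.37.

K_p = 4.37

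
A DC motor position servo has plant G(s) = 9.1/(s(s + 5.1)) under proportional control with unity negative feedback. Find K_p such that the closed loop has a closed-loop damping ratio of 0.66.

Closed-loop characteristic equation: s² + 5.1s + K_p·9.1 = 0.
So ω_n = √(9.1K_p) and 2ζω_n = 5.1, giving ζ = 5.1/(2√(9.1K_p)).
Setting ζ = 0.66: √(9.1K_p) = 5.1/(2·0.66) = 3.864, so K_p = 14.93/9.1 = 1.64.

K_p = 1.64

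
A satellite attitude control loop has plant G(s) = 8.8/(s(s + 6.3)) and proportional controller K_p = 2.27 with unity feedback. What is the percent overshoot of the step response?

4.41%

The closed-loop denominator s² + 6.3s + 19.98 gives ω_n = √19.98 = 4.469 and ζ = 6.3/(2ω_n) = 0.7048.
%OS = 100·exp(−πζ/√(1−ζ²)) = 100·exp(−π·0.7048/√0.5033) = 4.41%.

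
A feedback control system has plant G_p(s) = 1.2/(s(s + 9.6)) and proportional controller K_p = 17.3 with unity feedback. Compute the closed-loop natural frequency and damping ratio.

ω_n = 4.56 rad/s, ζ = 1.05

With unity feedback the closed-loop characteristic equation is s² + 9.6s + 17.3·1.2 = s² + 9.6s + 20.76 = 0.
Matching s² + 2ζω_n s + ω_n²: ω_n = √20.76 = 4.556 rad/s and 2ζω_n = 9.6, so ζ = 9.6/(2·4.556) = 1.05.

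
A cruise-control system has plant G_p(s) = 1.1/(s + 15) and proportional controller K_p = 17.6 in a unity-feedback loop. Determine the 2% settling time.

T_s ≈ 0.116 s

Closed-loop transfer function: T(s) = K_p·G_p(s)/(1 + K_p·G_p(s)) = 19.36/(s + 15 + 19.36) = 19.36/(s + 34.36).
Time constant τ = 1/34.36 = 0.0291 s, so the 2% settling time is about 4τ = 0.116 s.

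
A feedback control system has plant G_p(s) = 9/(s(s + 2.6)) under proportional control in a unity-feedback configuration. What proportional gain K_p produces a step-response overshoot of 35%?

From %OS = 100·exp(−πζ/√(1−ζ²)) = 35%, ζ = −ln(0.35)/√(π²+ln²(0.35)) = 0.3169.
Characteristic equation s² + 2.6s + 9K_p = 0 gives ζ = 2.6/(2√(9K_p)).
Setting ζ = 0.3169: √(9K_p) = 2.6/(2·0.3169) = 4.102, so K_p = 16.82/9 = 1.87.

K_p = 1.87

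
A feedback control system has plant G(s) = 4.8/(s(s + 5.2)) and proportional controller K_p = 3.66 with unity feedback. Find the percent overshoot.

8.34%

From 1 + K_pG(s) = 0: s² + 5.2s + 17.57 = 0 ⇒ ω_n = 4.191, ζ = 0.6203.
%OS = 100·exp(−πζ/√(1−ζ²)) = 100·exp(−π·0.6203/√0.6152) = 8.34%.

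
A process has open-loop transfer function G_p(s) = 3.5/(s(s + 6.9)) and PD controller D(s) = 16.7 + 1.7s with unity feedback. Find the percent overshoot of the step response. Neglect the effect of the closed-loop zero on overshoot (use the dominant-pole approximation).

Forward path: (16.7 + 1.7s)·3.5/(s(s+6.9)). The closed-loop characteristic equation is s² + (6.9 + 3.5·1.7)s + 3.5·16.7 = 0.
That is s² + 12.85s + 58.45 = 0, so ω_n = 7.645 rad/s and ζ = 12.85/(2·7.645) = 0.8404.
%OS = 100·exp(−πζ/√(1−ζ²)) = 0.766%.

0.766%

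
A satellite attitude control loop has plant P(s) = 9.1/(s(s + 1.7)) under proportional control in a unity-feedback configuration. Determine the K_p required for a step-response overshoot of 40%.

K_p = 1.01

From %OS = 100·exp(−πζ/√(1−ζ²)) = 40%, ζ = −ln(0.4)/√(π²+ln²(0.4)) = 0.28.
Characteristic equation s² + 1.7s + 9.1K_p = 0 gives ζ = 1.7/(2√(9.1K_p)).
Setting ζ = 0.28: √(9.1K_p) = 1.7/(2·0.28) = 3.036, so K_p = 9.216/9.1 = 1.01.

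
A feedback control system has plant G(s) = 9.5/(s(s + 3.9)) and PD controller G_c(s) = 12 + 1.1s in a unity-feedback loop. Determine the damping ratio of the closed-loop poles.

ζ = 0.672

Forward path: (12 + 1.1s)·9.5/(s(s+3.9)). The closed-loop characteristic equation is s² + (3.9 + 9.5·1.1)s + 9.5·12 = 0.
That is s² + 14.35s + 114 = 0, so ω_n = 10.68 rad/s and ζ = 14.35/(2·10.68) = 0.672.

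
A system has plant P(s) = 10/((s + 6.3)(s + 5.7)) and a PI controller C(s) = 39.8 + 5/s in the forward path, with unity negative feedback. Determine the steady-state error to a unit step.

The open loop C(s)P(s) has a pole at the origin (type 1), so the static position error constant is infinite and e_ss = 1/(1+∞) = 0.

0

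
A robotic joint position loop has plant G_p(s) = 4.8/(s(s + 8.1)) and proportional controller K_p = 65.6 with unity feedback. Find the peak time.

T_p = 0.182 s

From 1 + K_pG_p(s) = 0: s² + 8.1s + 314.9 = 0 ⇒ ω_n = 17.74, ζ = 0.2282.
Damped frequency ω_d = ω_n√(1−ζ²) = 17.28 rad/s, so peak time T_p = π/ω_d = 0.182 s.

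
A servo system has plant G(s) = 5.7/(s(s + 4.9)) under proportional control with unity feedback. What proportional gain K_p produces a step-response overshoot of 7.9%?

From %OS = 100·exp(−πζ/√(1−ζ²)) = 7.9%, ζ = −ln(0.079)/√(π²+ln²(0.079)) = 0.6285.
Characteristic equation s² + 4.9s + 5.7K_p = 0 gives ζ = 4.9/(2√(5.7K_p)).
Setting ζ = 0.6285: √(5.7K_p) = 4.9/(2·0.6285) = 3.898, so K_p = 15.2/5.7 = 2.67.

K_p = 2.67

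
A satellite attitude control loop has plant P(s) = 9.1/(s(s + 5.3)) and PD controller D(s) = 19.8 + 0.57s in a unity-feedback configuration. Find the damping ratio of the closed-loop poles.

ζ = 0.391

Forward path: (19.8 + 0.57s)·9.1/(s(s+5.3)). The closed-loop characteristic equation is s² + (5.3 + 9.1·0.57)s + 9.1·19.8 = 0.
That is s² + 10.49s + 180.2 = 0, so ω_n = 13.42 rad/s and ζ = 10.49/(2·13.42) = 0.3906.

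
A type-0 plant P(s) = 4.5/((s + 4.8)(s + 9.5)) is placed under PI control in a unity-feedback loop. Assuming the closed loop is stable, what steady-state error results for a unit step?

0

The PI controller's integrator makes the forward path type 1, so e_ss to a step is zero.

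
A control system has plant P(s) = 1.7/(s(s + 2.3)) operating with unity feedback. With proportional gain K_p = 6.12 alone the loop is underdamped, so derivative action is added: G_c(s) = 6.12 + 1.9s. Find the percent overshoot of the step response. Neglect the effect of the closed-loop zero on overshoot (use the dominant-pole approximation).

Forward path: (6.12 + 1.9s)·1.7/(s(s+2.3)). The closed-loop characteristic equation is s² + (2.3 + 1.7·1.9)s + 1.7·6.12 = 0.
That is s² + 5.53s + 10.4 = 0, so ω_n = 3.226 rad/s and ζ = 5.53/(2·3.226) = 0.8572.
%OS = 100·exp(−πζ/√(1−ζ²)) = 0.535%.

0.535%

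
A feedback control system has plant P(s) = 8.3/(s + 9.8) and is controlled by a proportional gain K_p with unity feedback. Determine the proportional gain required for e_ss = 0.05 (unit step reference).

K_p = 22.4

The loop is type 0, so e_ss(step) = 1/(1 + K_pos) with K_pos = K_p·P(0).
P(0) = 0.8469. Require 1/(1 + K_p·0.8469) = 0.05, so 1 + 0.8469·K_p = 20.
K_p = (20 − 1)/0.8469 = 22.4.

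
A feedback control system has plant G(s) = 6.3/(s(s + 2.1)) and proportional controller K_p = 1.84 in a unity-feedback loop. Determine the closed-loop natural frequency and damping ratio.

ω_n = 3.4 rad/s, ζ = 0.308

1 + K_p·G(s) = 0 gives s² + 2.1s + 11.59 = 0.
So ω_n² = 11.59 ⇒ ω_n = 3.405 rad/s, and ζ = 2.1/(2ω_n) = 0.308.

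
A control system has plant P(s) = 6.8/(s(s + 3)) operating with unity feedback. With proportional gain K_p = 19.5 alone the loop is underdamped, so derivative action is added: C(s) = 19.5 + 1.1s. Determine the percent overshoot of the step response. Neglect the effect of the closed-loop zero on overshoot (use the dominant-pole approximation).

20.1%

Forward path: (19.5 + 1.1s)·6.8/(s(s+3)). The closed-loop characteristic equation is s² + (3 + 6.8·1.1)s + 6.8·19.5 = 0.
That is s² + 10.48s + 132.6 = 0, so ω_n = 11.52 rad/s and ζ = 10.48/(2·11.52) = 0.4551.
%OS = 100·exp(−πζ/√(1−ζ²)) = 20.1%.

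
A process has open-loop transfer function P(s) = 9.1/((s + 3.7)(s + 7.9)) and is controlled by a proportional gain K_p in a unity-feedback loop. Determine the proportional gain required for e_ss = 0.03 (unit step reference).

The loop is type 0, so e_ss(step) = 1/(1 + K_pos) with K_pos = K_p·P(0).
P(0) = 0.3113. Require 1/(1 + K_p·0.3113) = 0.03, so 1 + 0.3113·K_p = 33.33.
K_p = (33.33 − 1)/0.3113 = 104.

K_p = 104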